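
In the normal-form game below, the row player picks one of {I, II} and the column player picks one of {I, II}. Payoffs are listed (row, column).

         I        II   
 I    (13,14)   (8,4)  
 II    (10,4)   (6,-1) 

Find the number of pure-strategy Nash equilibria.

1

Both I: the row player gets 13 (best alternative 10); the column player gets 14 (best alternative 4). Neither deviates — NE.
Both II is not a NE: the row player would switch to I (8 > 6).
No other cell survives both best-response checks, so there is 1 pure NE.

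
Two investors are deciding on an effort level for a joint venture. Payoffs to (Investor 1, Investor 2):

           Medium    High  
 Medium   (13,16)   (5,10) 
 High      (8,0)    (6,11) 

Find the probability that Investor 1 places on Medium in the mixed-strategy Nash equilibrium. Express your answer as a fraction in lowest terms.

Investor 1's mix p on Medium must make Investor 2 indifferent between Medium and High.
Investor 2's payoff from Medium: 16p + 0(1−p). From High: 10p + 11(1−p).
Set equal: 6p = 11(1−p) → p = 11/17.

11/17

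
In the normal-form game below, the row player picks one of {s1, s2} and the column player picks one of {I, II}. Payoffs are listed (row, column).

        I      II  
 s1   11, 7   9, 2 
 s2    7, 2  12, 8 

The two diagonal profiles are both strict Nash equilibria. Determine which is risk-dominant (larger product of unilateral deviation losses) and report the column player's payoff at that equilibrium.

7

At (s1, I): the row player loses 11 − 7 = 4 by deviating; the column player loses 7 − 2 = 5. Product = 4·5 = 20.
At (s2, II): the row player loses 12 − 9 = 3 by deviating; the column player loses 8 − 2 = 6. Product = 3·6 = 18.
20 > 18, so (s1, I) is risk-dominant. The column player's payoff there is 7.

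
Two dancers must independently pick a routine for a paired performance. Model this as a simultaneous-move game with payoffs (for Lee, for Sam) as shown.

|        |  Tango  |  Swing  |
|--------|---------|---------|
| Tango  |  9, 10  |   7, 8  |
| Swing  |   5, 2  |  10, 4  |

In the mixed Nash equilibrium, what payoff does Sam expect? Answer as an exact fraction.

6

Lee mixes with probability p on Tango, chosen so Sam is indifferent: 10p + 2(1−p) = 8p + 4(1−p) gives p = 1/2.
Sam's expected payoff is 10·1/2 + 2·1/2 = 6.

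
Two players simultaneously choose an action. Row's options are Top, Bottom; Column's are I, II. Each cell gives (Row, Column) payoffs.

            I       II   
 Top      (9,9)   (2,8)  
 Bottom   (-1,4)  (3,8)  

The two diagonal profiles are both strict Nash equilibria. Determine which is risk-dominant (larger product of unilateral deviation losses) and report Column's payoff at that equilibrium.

At (Top, I): Row loses 9 − (-1) = 10 by deviating; Column loses 9 − 8 = 1. Product = 10·1 = 10.
At (Bottom, II): Row loses 3 − 2 = 1 by deviating; Column loses 8 − 4 = 4. Product = 1·4 = 4.
10 > 4, so (Top, I) is risk-dominant. Column's payoff there is 9.

9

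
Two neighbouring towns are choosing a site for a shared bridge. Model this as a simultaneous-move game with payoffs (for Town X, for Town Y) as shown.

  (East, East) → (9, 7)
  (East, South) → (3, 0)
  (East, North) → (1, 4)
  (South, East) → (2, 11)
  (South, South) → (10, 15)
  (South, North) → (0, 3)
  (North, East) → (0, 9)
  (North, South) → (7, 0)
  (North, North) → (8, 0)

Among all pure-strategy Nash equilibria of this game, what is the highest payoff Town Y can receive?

15

Both East is a pure NE (Town X: 9 ≥ 2; Town Y: 7 ≥ 4). Town Y gets 7.
Both South is a pure NE (Town X: 10 ≥ 7; Town Y: 15 ≥ 11). Town Y gets 15.
Every other cell has a profitable deviation for at least one player. Highest of {7, 15} is 15.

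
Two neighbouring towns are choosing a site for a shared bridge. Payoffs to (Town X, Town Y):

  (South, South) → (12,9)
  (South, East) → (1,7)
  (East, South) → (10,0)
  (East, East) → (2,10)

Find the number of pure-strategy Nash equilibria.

Both South: Town X gets 12 (best alternative 10); Town Y gets 9 (best alternative 7). Neither deviates — NE.
Both East: Town X gets 2 (best alternative 1); Town Y gets 10 (best alternative 0). Neither deviates — NE.
(South, East) is not a NE: Town X would switch to East (2 > 1).
No other cell survives both best-response checks, so there are 2 pure NE.

2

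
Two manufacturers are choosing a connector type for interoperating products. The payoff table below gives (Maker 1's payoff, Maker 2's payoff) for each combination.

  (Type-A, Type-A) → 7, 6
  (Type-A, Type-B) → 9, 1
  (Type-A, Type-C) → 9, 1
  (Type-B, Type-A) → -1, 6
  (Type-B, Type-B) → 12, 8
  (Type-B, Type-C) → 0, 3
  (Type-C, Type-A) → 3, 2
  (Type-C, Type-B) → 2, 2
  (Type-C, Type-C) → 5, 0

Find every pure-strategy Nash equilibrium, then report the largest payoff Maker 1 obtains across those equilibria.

12

Both Type-A is a pure NE (Maker 1: 7 ≥ 3; Maker 2: 6 ≥ 1). Maker 1 gets 7.
Both Type-B is a pure NE (Maker 1: 12 ≥ 9; Maker 2: 8 ≥ 6). Maker 1 gets 12.
Every other cell has a profitable deviation for at least one player. Highest of {7, 12} is 12.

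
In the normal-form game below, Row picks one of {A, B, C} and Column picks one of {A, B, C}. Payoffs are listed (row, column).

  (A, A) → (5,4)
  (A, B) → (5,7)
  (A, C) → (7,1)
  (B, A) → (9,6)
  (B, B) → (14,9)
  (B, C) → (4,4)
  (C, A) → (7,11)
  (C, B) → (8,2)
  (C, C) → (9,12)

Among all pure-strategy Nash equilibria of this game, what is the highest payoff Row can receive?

14

Both B is a pure NE (Row: 14 ≥ 8; Column: 9 ≥ 6). Row gets 14.
Both C is a pure NE (Row: 9 ≥ 7; Column: 12 ≥ 11). Row gets 9.
Every other cell has a profitable deviation for at least one player. Highest of {14, 9} is 14.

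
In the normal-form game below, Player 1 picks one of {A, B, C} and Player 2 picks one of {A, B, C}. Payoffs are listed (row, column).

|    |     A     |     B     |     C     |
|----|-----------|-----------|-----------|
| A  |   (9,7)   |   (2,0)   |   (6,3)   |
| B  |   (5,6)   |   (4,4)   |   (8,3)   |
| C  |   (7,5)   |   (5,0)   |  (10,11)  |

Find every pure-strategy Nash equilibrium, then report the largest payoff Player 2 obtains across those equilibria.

Both A is a pure NE (Player 1: 9 ≥ 7; Player 2: 7 ≥ 3). Player 2 gets 7.
Both C is a pure NE (Player 1: 10 ≥ 8; Player 2: 11 ≥ 5). Player 2 gets 11.
Every other cell has a profitable deviation for at least one player. Highest of {7, 11} is 11.

11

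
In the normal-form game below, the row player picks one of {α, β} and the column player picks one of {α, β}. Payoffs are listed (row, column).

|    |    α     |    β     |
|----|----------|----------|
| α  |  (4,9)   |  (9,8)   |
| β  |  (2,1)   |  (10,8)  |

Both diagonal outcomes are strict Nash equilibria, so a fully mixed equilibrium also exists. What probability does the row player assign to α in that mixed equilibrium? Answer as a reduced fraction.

7/8

The row player's mix p on α must make the column player indifferent between α and β.
The column player's payoff from α: 9p + 1(1−p). From β: 8p + 8(1−p).
Set equal: 1p = 7(1−p) → p = 7/8.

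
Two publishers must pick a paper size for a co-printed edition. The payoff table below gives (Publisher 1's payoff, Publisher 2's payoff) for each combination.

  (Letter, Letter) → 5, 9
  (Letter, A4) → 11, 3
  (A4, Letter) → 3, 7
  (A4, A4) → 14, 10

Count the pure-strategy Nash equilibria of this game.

2

Both Letter: Publisher 1 gets 5 (best alternative 3); Publisher 2 gets 9 (best alternative 3). Neither deviates — NE.
Both A4: Publisher 1 gets 14 (best alternative 11); Publisher 2 gets 10 (best alternative 7). Neither deviates — NE.
(Letter, A4) is not a NE: Publisher 1 would switch to A4 (14 > 11).
No other cell survives both best-response checks, so there are 2 pure NE.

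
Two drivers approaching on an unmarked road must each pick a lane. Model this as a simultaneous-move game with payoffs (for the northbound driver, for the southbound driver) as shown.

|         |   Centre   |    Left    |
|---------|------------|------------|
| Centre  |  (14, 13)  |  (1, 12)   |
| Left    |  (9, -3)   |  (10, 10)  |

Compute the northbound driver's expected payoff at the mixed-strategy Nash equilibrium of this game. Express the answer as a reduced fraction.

131/14

The southbound driver mixes with probability q on Centre, chosen so the northbound driver is indifferent: 14q + 1(1−q) = 9q + 10(1−q) gives q = 9/14.
The northbound driver's expected payoff (from either row, since indifferent) is 14·9/14 + 1·5/14 = 131/14.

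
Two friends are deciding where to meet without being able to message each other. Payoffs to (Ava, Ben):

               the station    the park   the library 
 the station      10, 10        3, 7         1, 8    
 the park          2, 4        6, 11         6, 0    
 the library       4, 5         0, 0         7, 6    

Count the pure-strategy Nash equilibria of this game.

Both the station: Ava gets 10 (best alternative 4); Ben gets 10 (best alternative 8). Neither deviates — NE.
Both the park: Ava gets 6 (best alternative 3); Ben gets 11 (best alternative 4). Neither deviates — NE.
Both the library: Ava gets 7 (best alternative 6); Ben gets 6 (best alternative 5). Neither deviates — NE.
(the station, the park) is not a NE: Ava would switch to the park (6 > 3).
No other cell survives both best-response checks, so there are 3 pure NE.

3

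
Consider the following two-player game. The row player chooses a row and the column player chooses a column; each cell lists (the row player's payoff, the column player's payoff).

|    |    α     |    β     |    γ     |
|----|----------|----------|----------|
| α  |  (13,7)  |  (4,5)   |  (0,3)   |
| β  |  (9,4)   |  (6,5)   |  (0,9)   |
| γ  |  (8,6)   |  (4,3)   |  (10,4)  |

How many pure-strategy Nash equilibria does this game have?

1

Both α: the row player gets 13 (best alternative 9); the column player gets 7 (best alternative 5). Neither deviates — NE.
Both β is not a NE: the column player would switch to γ (9 > 5).
No other cell survives both best-response checks, so there is 1 pure NE.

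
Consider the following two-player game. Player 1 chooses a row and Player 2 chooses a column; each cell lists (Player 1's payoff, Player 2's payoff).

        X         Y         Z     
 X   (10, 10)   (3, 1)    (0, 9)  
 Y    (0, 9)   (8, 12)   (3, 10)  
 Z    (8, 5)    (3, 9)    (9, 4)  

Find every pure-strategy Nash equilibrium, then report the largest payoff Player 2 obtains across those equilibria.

12

Both X is a pure NE (Player 1: 10 ≥ 8; Player 2: 10 ≥ 9). Player 2 gets 10.
Both Y is a pure NE (Player 1: 8 ≥ 3; Player 2: 12 ≥ 10). Player 2 gets 12.
Every other cell has a profitable deviation for at least one player. Highest of {10, 12} is 12.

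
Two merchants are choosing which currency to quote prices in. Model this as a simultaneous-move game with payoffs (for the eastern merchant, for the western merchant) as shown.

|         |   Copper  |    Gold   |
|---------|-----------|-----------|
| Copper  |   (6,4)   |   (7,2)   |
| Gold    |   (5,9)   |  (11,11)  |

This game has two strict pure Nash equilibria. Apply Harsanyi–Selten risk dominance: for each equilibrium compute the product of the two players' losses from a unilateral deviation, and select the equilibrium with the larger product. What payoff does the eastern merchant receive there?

11

At both Copper: the eastern merchant loses 6 − 5 = 1 by deviating; the western merchant loses 4 − 2 = 2. Product = 1·2 = 2.
At both Gold: the eastern merchant loses 11 − 7 = 4 by deviating; the western merchant loses 11 − 9 = 2. Product = 4·2 = 8.
8 > 2, so both Gold is risk-dominant. The eastern merchant's payoff there is 11.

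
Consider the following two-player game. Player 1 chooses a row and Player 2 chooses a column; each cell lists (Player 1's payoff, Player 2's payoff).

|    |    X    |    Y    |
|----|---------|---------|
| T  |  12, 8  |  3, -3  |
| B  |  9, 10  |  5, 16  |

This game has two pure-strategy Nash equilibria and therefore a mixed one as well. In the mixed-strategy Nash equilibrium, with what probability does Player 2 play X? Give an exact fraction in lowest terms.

2/5

Player 2's mix q on X must make Player 1 indifferent between T and B.
Player 1's payoff from T: 12q + 3(1−q). From B: 9q + 5(1−q).
Set equal: 3q = 2(1−q) → q = 2/5.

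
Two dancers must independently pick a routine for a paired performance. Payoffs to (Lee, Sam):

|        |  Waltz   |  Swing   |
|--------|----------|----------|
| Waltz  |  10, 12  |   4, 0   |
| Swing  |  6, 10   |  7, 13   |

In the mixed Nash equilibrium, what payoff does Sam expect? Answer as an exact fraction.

52/5

Lee mixes with probability p on Waltz, chosen so Sam is indifferent: 12p + 10(1−p) = 0p + 13(1−p) gives p = 1/5.
Sam's expected payoff is 12·1/5 + 10·4/5 = 52/5.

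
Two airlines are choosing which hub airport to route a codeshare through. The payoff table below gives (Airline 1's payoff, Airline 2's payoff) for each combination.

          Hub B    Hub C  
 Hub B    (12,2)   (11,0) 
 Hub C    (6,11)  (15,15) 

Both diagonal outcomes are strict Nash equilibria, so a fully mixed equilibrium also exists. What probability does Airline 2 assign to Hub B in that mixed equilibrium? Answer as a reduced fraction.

Airline 2's mix q on Hub B must make Airline 1 indifferent between Hub B and Hub C.
Airline 1's payoff from Hub B: 12q + 11(1−q). From Hub C: 6q + 15(1−q).
Set equal: 6q = 4(1−q) → q = 4/10 = 2/5.

2/5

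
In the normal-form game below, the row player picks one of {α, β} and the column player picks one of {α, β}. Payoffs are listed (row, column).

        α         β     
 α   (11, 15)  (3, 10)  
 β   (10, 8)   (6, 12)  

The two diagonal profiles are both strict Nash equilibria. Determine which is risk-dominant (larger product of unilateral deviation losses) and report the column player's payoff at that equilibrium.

At both α: the row player loses 11 − 10 = 1 by deviating; the column player loses 15 − 10 = 5. Product = 1·5 = 5.
At both β: the row player loses 6 − 3 = 3 by deviating; the column player loses 12 − 8 = 4. Product = 3·4 = 12.
12 > 5, so both β is risk-dominant. The column player's payoff there is 12.

12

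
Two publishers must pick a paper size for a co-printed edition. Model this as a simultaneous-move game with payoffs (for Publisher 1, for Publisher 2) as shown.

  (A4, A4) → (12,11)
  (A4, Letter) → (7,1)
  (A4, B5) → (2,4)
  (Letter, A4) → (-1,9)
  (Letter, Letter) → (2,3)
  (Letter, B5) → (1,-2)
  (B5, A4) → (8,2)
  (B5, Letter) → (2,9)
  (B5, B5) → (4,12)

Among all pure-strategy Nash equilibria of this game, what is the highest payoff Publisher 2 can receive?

12

Both A4 is a pure NE (Publisher 1: 12 ≥ 8; Publisher 2: 11 ≥ 4). Publisher 2 gets 11.
Both B5 is a pure NE (Publisher 1: 4 ≥ 2; Publisher 2: 12 ≥ 9). Publisher 2 gets 12.
Every other cell has a profitable deviation for at least one player. Highest of {11, 12} is 12.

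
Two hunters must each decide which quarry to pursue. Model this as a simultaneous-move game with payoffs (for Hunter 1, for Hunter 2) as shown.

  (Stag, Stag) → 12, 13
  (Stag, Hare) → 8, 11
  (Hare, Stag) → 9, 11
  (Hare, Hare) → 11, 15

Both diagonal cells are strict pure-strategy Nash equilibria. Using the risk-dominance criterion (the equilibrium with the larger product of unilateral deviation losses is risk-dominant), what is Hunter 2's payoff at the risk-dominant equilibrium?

15

At both Stag: Hunter 1 loses 12 − 9 = 3 by deviating; Hunter 2 loses 13 − 11 = 2. Product = 3·2 = 6.
At both Hare: Hunter 1 loses 11 − 8 = 3 by deviating; Hunter 2 loses 15 − 11 = 4. Product = 3·4 = 12.
12 > 6, so both Hare is risk-dominant. Hunter 2's payoff there is 15.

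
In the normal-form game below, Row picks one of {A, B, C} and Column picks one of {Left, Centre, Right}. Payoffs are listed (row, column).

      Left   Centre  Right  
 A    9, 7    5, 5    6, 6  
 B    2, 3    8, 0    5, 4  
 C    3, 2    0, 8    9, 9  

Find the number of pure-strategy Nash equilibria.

2

(A, Left): Row gets 9 (best alternative 3); Column gets 7 (best alternative 6). Neither deviates — NE.
(C, Right): Row gets 9 (best alternative 6); Column gets 9 (best alternative 8). Neither deviates — NE.
(B, Centre) is not a NE: Column would switch to Right (4 > 0).
No other cell survives both best-response checks, so there are 2 pure NE.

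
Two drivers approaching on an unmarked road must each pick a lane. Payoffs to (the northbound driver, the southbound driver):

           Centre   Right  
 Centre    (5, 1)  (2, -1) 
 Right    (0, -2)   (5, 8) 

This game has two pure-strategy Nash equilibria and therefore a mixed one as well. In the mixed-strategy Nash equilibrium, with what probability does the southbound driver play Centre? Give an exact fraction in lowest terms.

3/8

The southbound driver's mix q on Centre must make the northbound driver indifferent between Centre and Right.
The northbound driver's payoff from Centre: 5q + 2(1−q). From Right: 0q + 5(1−q).
Set equal: 5q = 3(1−q) → q = 3/8.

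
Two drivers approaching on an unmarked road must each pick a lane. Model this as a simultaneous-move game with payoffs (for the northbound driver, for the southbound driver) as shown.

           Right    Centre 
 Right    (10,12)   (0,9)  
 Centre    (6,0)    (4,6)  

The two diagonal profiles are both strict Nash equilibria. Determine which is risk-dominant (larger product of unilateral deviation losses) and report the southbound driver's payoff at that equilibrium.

6

At both Right: the northbound driver loses 10 − 6 = 4 by deviating; the southbound driver loses 12 − 9 = 3. Product = 4·3 = 12.
At both Centre: the northbound driver loses 4 − 0 = 4 by deviating; the southbound driver loses 6 − 0 = 6. Product = 4·6 = 24.
24 > 12, so both Centre is risk-dominant. The southbound driver's payoff there is 6.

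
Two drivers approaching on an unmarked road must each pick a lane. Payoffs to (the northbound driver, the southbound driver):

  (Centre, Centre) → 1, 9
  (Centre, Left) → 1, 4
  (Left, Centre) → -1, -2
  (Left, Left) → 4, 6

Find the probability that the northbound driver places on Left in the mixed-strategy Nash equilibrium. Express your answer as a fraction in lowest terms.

5/13

The northbound driver's mix p on Centre must make the southbound driver indifferent between Centre and Left.
The southbound driver's payoff from Centre: 9p + (-2)(1−p). From Left: 4p + 6(1−p).
Set equal: 5p = 8(1−p) → p = 8/13.
Probability on Left is 1 − 8/13 = 5/13.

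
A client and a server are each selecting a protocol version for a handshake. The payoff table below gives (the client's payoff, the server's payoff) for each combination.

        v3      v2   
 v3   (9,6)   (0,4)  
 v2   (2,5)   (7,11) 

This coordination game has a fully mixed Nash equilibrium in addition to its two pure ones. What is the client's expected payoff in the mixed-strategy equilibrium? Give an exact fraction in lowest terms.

The server mixes with probability q on v3, chosen so the client is indifferent: 9q + 0(1−q) = 2q + 7(1−q) gives q = 1/2.
The client's expected payoff (from either row, since indifferent) is 9·1/2 + 0·1/2 = 9/2.

9/2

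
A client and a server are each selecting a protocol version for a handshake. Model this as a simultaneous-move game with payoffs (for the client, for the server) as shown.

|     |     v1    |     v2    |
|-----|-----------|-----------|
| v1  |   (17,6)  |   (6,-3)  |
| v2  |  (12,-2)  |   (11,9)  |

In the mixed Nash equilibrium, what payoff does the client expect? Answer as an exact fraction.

23/2

The server mixes with probability q on v1, chosen so the client is indifferent: 17q + 6(1−q) = 12q + 11(1−q) gives q = 1/2.
The client's expected payoff (from either row, since indifferent) is 17·1/2 + 6·1/2 = 23/2.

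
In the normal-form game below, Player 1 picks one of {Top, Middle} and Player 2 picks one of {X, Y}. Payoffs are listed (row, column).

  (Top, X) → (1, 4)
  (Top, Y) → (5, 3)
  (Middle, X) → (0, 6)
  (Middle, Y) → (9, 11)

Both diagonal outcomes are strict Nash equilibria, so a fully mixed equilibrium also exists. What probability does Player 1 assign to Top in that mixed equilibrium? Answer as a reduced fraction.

Player 1's mix p on Top must make Player 2 indifferent between X and Y.
Player 2's payoff from X: 4p + 6(1−p). From Y: 3p + 11(1−p).
Set equal: 1p = 5(1−p) → p = 5/6.

5/6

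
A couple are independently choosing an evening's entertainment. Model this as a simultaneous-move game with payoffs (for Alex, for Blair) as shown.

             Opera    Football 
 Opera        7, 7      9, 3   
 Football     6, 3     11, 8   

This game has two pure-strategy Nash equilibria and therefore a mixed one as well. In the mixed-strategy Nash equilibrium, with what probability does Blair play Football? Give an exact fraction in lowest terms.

Blair's mix q on Opera must make Alex indifferent between Opera and Football.
Alex's payoff from Opera: 7q + 9(1−q). From Football: 6q + 11(1−q).
Set equal: 1q = 2(1−q) → q = 2/3.
Probability on Football is 1 − 2/3 = 1/3.

1/3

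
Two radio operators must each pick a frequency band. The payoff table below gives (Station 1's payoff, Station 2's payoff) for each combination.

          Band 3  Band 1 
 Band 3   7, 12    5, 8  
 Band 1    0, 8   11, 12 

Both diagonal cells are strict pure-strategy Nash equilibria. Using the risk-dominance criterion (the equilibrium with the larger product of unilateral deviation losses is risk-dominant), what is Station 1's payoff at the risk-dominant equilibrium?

7

At both Band 3: Station 1 loses 7 − 0 = 7 by deviating; Station 2 loses 12 − 8 = 4. Product = 7·4 = 28.
At both Band 1: Station 1 loses 11 − 5 = 6 by deviating; Station 2 loses 12 − 8 = 4. Product = 6·4 = 24.
28 > 24, so both Band 3 is risk-dominant. Station 1's payoff there is 7.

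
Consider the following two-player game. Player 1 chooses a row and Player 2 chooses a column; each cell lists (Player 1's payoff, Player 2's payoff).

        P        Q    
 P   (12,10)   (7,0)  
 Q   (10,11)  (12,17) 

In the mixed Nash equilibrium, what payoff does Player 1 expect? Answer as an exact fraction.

74/7

Player 2 mixes with probability q on P, chosen so Player 1 is indifferent: 12q + 7(1−q) = 10q + 12(1−q) gives q = 5/7.
Player 1's expected payoff (from either row, since indifferent) is 12·5/7 + 7·2/7 = 74/7.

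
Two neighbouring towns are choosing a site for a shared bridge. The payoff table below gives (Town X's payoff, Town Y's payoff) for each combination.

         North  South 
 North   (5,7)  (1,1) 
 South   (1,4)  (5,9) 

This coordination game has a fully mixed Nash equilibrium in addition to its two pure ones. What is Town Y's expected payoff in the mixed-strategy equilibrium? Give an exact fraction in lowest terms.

59/11

Town X mixes with probability p on North, chosen so Town Y is indifferent: 7p + 4(1−p) = 1p + 9(1−p) gives p = 5/11.
Town Y's expected payoff is 7·5/11 + 4·6/11 = 59/11.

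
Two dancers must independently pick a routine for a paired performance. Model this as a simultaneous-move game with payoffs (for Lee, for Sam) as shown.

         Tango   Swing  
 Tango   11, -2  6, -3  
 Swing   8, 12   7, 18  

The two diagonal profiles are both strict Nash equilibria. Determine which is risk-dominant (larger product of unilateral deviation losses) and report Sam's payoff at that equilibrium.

At both Tango: Lee loses 11 − 8 = 3 by deviating; Sam loses -2 − (-3) = 1. Product = 3·1 = 3.
At both Swing: Lee loses 7 − 6 = 1 by deviating; Sam loses 18 − 12 = 6. Product = 1·6 = 6.
6 > 3, so both Swing is risk-dominant. Sam's payoff there is 18.

18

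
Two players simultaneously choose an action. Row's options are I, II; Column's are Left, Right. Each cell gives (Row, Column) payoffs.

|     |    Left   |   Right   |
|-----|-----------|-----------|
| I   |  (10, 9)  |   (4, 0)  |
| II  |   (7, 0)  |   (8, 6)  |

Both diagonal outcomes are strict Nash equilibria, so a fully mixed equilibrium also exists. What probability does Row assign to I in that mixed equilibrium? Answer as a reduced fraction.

2/5

Row's mix p on I must make Column indifferent between Left and Right.
Column's payoff from Left: 9p + 0(1−p). From Right: 0p + 6(1−p).
Set equal: 9p = 6(1−p) → p = 6/15 = 2/5.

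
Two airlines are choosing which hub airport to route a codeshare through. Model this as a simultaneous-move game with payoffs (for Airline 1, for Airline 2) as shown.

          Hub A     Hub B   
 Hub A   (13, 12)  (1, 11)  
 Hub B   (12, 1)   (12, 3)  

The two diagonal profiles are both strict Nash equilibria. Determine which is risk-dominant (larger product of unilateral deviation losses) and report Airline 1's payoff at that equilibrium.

12

At both Hub A: Airline 1 loses 13 − 12 = 1 by deviating; Airline 2 loses 12 − 11 = 1. Product = 1·1 = 1.
At both Hub B: Airline 1 loses 12 − 1 = 11 by deviating; Airline 2 loses 3 − 1 = 2. Product = 11·2 = 22.
22 > 1, so both Hub B is risk-dominant. Airline 1's payoff there is 12.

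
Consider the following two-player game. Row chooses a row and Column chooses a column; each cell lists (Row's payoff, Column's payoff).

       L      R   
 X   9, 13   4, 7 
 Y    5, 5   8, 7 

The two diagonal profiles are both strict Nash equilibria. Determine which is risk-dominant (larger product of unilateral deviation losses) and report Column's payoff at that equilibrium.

At (X, L): Row loses 9 − 5 = 4 by deviating; Column loses 13 − 7 = 6. Product = 4·6 = 24.
At (Y, R): Row loses 8 − 4 = 4 by deviating; Column loses 7 − 5 = 2. Product = 4·2 = 8.
24 > 8, so (X, L) is risk-dominant. Column's payoff there is 13.

13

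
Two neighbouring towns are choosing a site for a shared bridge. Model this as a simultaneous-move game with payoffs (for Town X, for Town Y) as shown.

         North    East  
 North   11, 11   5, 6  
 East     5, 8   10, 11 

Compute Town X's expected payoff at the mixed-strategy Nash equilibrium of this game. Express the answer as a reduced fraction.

Town Y mixes with probability q on North, chosen so Town X is indifferent: 11q + 5(1−q) = 5q + 10(1−q) gives q = 5/11.
Town X's expected payoff (from either row, since indifferent) is 11·5/11 + 5·6/11 = 85/11.

85/11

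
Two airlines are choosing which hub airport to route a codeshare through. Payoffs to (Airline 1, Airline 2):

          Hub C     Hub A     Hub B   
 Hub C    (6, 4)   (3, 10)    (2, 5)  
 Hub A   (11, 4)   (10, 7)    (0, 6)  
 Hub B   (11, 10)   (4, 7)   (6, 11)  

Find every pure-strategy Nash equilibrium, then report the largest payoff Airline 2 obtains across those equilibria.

11

Both Hub A is a pure NE (Airline 1: 10 ≥ 4; Airline 2: 7 ≥ 6). Airline 2 gets 7.
Both Hub B is a pure NE (Airline 1: 6 ≥ 2; Airline 2: 11 ≥ 10). Airline 2 gets 11.
Every other cell has a profitable deviation for at least one player. Highest of {7, 11} is 11.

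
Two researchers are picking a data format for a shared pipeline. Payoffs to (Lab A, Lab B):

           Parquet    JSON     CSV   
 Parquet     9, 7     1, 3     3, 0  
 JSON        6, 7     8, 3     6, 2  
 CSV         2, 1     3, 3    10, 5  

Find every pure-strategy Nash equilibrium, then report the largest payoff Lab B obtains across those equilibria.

Both Parquet is a pure NE (Lab A: 9 ≥ 6; Lab B: 7 ≥ 3). Lab B gets 7.
Both CSV is a pure NE (Lab A: 10 ≥ 6; Lab B: 5 ≥ 3). Lab B gets 5.
Every other cell has a profitable deviation for at least one player. Highest of {7, 5} is 7.

7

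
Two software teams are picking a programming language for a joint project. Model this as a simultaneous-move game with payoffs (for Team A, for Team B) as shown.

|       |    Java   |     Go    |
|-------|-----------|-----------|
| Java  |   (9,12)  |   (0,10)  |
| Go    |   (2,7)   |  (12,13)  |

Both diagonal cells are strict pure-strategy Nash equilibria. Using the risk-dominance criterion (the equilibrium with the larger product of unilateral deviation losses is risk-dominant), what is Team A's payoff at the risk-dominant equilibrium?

At both Java: Team A loses 9 − 2 = 7 by deviating; Team B loses 12 − 10 = 2. Product = 7·2 = 14.
At both Go: Team A loses 12 − 0 = 12 by deviating; Team B loses 13 − 7 = 6. Product = 12·6 = 72.
72 > 14, so both Go is risk-dominant. Team A's payoff there is 12.

12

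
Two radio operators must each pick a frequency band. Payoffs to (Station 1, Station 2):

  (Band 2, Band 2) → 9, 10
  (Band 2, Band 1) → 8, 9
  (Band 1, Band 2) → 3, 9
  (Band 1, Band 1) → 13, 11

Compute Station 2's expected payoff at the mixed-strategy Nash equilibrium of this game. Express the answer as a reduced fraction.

Station 1 mixes with probability p on Band 2, chosen so Station 2 is indifferent: 10p + 9(1−p) = 9p + 11(1−p) gives p = 2/3.
Station 2's expected payoff is 10·2/3 + 9·1/3 = 29/3.

29/3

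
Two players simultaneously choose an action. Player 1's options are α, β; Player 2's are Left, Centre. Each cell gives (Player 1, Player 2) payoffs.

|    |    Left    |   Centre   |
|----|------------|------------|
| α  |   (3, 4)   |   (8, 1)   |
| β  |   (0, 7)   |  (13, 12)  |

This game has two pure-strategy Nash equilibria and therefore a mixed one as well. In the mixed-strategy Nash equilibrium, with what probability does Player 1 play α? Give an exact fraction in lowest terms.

5/8

Player 1's mix p on α must make Player 2 indifferent between Left and Centre.
Player 2's payoff from Left: 4p + 7(1−p). From Centre: 1p + 12(1−p).
Set equal: 3p = 5(1−p) → p = 5/8.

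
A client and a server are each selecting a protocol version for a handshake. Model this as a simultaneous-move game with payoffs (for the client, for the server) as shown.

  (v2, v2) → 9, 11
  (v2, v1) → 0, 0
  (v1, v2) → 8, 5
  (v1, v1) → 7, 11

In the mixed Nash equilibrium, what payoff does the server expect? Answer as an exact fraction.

The client mixes with probability p on v2, chosen so the server is indifferent: 11p + 5(1−p) = 0p + 11(1−p) gives p = 6/17.
The server's expected payoff is 11·6/17 + 5·11/17 = 121/17.

121/17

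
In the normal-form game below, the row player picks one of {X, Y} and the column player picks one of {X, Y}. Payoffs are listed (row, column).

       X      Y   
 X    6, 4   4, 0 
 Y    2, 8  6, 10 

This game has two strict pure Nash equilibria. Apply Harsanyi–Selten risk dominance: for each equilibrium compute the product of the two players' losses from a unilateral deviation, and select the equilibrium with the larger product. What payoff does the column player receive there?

4

At both X: the row player loses 6 − 2 = 4 by deviating; the column player loses 4 − 0 = 4. Product = 4·4 = 16.
At both Y: the row player loses 6 − 4 = 2 by deviating; the column player loses 10 − 8 = 2. Product = 2·2 = 4.
16 > 4, so both X is risk-dominant. The column player's payoff there is 4.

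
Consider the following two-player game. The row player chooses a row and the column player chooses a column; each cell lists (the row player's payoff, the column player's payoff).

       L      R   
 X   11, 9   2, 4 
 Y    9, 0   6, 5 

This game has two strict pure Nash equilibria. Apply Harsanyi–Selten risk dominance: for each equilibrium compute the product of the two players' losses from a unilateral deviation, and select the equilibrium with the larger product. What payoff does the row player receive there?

6

At (X, L): the row player loses 11 − 9 = 2 by deviating; the column player loses 9 − 4 = 5. Product = 2·5 = 10.
At (Y, R): the row player loses 6 − 2 = 4 by deviating; the column player loses 5 − 0 = 5. Product = 4·5 = 20.
20 > 10, so (Y, R) is risk-dominant. The row player's payoff there is 6.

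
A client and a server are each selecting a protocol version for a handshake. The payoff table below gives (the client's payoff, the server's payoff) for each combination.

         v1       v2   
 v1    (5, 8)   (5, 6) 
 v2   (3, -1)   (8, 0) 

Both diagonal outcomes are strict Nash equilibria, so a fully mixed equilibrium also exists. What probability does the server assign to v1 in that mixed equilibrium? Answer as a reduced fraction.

The server's mix q on v1 must make the client indifferent between v1 and v2.
The client's payoff from v1: 5q + 5(1−q). From v2: 3q + 8(1−q).
Set equal: 2q = 3(1−q) → q = 3/5.

3/5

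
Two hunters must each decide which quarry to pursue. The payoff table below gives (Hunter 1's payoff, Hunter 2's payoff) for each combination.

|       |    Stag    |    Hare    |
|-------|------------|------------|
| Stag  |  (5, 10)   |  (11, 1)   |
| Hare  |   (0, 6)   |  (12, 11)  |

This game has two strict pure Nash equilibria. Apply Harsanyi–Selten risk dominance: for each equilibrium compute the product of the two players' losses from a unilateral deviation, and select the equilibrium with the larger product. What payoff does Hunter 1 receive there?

At both Stag: Hunter 1 loses 5 − 0 = 5 by deviating; Hunter 2 loses 10 − 1 = 9. Product = 5·9 = 45.
At both Hare: Hunter 1 loses 12 − 11 = 1 by deviating; Hunter 2 loses 11 − 6 = 5. Product = 1·5 = 5.
45 > 5, so both Stag is risk-dominant. Hunter 1's payoff there is 5.

5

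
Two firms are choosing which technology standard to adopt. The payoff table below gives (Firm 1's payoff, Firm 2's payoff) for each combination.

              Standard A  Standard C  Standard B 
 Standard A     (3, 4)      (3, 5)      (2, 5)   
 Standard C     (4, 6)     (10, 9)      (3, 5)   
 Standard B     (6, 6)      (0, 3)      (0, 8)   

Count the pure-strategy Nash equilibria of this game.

1

Both Standard C: Firm 1 gets 10 (best alternative 3); Firm 2 gets 9 (best alternative 6). Neither deviates — NE.
Both Standard A is not a NE: Firm 1 would switch to Standard B (6 > 3).
No other cell survives both best-response checks, so there is 1 pure NE.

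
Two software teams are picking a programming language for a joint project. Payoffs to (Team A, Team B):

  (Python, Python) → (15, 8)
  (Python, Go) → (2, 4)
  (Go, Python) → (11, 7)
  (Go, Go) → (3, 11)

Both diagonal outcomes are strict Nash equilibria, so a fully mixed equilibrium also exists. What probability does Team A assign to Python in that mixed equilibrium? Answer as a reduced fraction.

Team A's mix p on Python must make Team B indifferent between Python and Go.
Team B's payoff from Python: 8p + 7(1−p). From Go: 4p + 11(1−p).
Set equal: 4p = 4(1−p) → p = 4/8 = 1/2.

1/2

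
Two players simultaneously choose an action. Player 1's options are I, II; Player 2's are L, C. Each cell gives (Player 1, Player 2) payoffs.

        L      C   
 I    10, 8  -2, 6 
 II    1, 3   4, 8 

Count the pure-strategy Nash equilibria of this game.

(I, L): Player 1 gets 10 (best alternative 1); Player 2 gets 8 (best alternative 6). Neither deviates — NE.
(II, C): Player 1 gets 4 (best alternative -2); Player 2 gets 8 (best alternative 3). Neither deviates — NE.
(I, C) is not a NE: Player 1 would switch to II (4 > -2).
No other cell survives both best-response checks, so there are 2 pure NE.

2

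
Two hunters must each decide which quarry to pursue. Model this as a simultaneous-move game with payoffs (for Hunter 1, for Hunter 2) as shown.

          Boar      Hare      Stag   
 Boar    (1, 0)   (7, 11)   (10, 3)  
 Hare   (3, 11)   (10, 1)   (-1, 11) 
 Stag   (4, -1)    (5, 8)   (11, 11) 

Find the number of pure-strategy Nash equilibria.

1

Both Stag: Hunter 1 gets 11 (best alternative 10); Hunter 2 gets 11 (best alternative 8). Neither deviates — NE.
Both Hare is not a NE: Hunter 2 would switch to Boar (11 > 1).
No other cell survives both best-response checks, so there is 1 pure NE.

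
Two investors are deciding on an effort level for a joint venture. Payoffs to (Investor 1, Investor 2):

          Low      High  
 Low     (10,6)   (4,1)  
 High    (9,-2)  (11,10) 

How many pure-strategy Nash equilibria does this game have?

Both Low: Investor 1 gets 10 (best alternative 9); Investor 2 gets 6 (best alternative 1). Neither deviates — NE.
Both High: Investor 1 gets 11 (best alternative 4); Investor 2 gets 10 (best alternative -2). Neither deviates — NE.
(Low, High) is not a NE: Investor 1 would switch to High (11 > 4).
No other cell survives both best-response checks, so there are 2 pure NE.

2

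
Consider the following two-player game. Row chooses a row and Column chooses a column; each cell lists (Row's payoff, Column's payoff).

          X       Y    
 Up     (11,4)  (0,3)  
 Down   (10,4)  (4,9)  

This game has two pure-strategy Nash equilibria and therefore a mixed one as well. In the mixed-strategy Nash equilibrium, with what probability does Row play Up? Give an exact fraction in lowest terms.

5/6

Row's mix p on Up must make Column indifferent between X and Y.
Column's payoff from X: 4p + 4(1−p). From Y: 3p + 9(1−p).
Set equal: 1p = 5(1−p) → p = 5/6.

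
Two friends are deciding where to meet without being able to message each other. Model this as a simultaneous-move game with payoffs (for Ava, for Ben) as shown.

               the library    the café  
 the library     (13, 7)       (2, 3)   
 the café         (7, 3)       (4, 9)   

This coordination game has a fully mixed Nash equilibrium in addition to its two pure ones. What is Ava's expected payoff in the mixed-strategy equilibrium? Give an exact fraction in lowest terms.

Ben mixes with probability q on the library, chosen so Ava is indifferent: 13q + 2(1−q) = 7q + 4(1−q) gives q = 1/4.
Ava's expected payoff (from either row, since indifferent) is 13·1/4 + 2·3/4 = 19/4.

19/4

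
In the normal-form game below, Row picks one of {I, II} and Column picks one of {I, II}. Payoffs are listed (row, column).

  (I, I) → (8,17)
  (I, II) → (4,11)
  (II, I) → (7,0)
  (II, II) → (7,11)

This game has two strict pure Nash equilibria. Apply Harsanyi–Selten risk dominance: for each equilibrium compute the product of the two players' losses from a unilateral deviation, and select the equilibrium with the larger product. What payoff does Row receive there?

7

At both I: Row loses 8 − 7 = 1 by deviating; Column loses 17 − 11 = 6. Product = 1·6 = 6.
At both II: Row loses 7 − 4 = 3 by deviating; Column loses 11 − 0 = 11. Product = 3·11 = 33.
33 > 6, so both II is risk-dominant. Row's payoff there is 7.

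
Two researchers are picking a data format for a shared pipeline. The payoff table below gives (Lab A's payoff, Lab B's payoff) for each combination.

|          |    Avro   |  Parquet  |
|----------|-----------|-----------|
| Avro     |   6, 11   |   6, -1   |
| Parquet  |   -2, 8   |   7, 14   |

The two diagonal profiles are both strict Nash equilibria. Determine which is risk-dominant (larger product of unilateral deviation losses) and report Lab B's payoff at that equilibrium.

At both Avro: Lab A loses 6 − (-2) = 8 by deviating; Lab B loses 11 − (-1) = 12. Product = 8·12 = 96.
At both Parquet: Lab A loses 7 − 6 = 1 by deviating; Lab B loses 14 − 8 = 6. Product = 1·6 = 6.
96 > 6, so both Avro is risk-dominant. Lab B's payoff there is 11.

11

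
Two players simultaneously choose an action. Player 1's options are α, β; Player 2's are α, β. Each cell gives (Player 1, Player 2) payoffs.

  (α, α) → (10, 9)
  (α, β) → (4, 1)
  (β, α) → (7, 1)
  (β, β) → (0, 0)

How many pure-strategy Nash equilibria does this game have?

1

Both α: Player 1 gets 10 (best alternative 7); Player 2 gets 9 (best alternative 1). Neither deviates — NE.
Both β is not a NE: Player 1 would switch to α (4 > 0).
No other cell survives both best-response checks, so there is 1 pure NE.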